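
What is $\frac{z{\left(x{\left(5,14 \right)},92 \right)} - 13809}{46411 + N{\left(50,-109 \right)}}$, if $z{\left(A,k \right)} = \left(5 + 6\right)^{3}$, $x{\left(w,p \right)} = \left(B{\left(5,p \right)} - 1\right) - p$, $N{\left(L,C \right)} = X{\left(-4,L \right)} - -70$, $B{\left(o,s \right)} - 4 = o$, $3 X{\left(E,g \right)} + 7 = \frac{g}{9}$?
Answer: $- \frac{9909}{36911} \approx -0.26846$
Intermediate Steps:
$X{\left(E,g \right)} = - \frac{7}{3} + \frac{g}{27}$ ($X{\left(E,g \right)} = - \frac{7}{3} + \frac{g \frac{1}{9}}{3} = - \frac{7}{3} + \frac{\frac{1}{9} g}{3} = - \frac{7}{3} + \frac{g}{27}$)
$B{\left(o,s \right)} = 4 + o$
$N{\left(L,C \right)} = \frac{203}{3} + \frac{L}{27}$ ($N{\left(L,C \right)} = \left(- \frac{7}{3} + \frac{L}{27}\right) - -70 = \left(- \frac{7}{3} + \frac{L}{27}\right) + 70 = \frac{203}{3} + \frac{L}{27}$)
$x{\left(w,p \right)} = 8 - p$ ($x{\left(w,p \right)} = \left(\left(4 + 5\right) - 1\right) - p = \left(9 - 1\right) - p = 8 - p$)
$z{\left(A,k \right)} = 1331$ ($z{\left(A,k \right)} = 11^{3} = 1331$)
$\frac{z{\left(x{\left(5,14 \right)},92 \right)} - 13809}{46411 + N{\left(50,-109 \right)}} = \frac{1331 - 13809}{46411 + \left(\frac{203}{3} + \frac{1}{27} \cdot 50\right)} = - \frac{12478}{46411 + \left(\frac{203}{3} + \frac{50}{27}\right)} = - \frac{12478}{46411 + \frac{1877}{27}} = - \frac{12478}{\frac{1254974}{27}} = \left(-12478\right) \frac{27}{1254974} = - \frac{9909}{36911}$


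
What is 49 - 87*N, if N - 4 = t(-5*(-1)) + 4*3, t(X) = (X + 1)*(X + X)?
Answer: -6563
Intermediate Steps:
t(X) = 2*X*(1 + X) (t(X) = (1 + X)*(2*X) = 2*X*(1 + X))
N = 76 (N = 4 + (2*(-5*(-1))*(1 - 5*(-1)) + 4*3) = 4 + (2*5*(1 + 5) + 12) = 4 + (2*5*6 + 12) = 4 + (60 + 12) = 4 + 72 = 76)
49 - 87*N = 49 - 87*76 = 49 - 6612 = -6563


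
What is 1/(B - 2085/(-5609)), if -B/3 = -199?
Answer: 5609/3350658 ≈ 0.0016740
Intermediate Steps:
B = 597 (B = -3*(-199) = 597)
1/(B - 2085/(-5609)) = 1/(597 - 2085/(-5609)) = 1/(597 - 2085*(-1/5609)) = 1/(597 + 2085/5609) = 1/(3350658/5609) = 5609/3350658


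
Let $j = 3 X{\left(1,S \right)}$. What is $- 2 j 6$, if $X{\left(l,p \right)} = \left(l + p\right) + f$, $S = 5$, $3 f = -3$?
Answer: $-180$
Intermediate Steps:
$f = -1$ ($f = \frac{1}{3} \left(-3\right) = -1$)
$X{\left(l,p \right)} = -1 + l + p$ ($X{\left(l,p \right)} = \left(l + p\right) - 1 = -1 + l + p$)
$j = 15$ ($j = 3 \left(-1 + 1 + 5\right) = 3 \cdot 5 = 15$)
$- 2 j 6 = \left(-2\right) 15 \cdot 6 = \left(-30\right) 6 = -180$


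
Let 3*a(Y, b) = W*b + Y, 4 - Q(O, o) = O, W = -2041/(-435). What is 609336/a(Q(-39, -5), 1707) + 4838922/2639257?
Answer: 58767856090344/256791788329 ≈ 228.85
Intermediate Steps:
W = 2041/435 (W = -2041*(-1/435) = 2041/435 ≈ 4.6920)
Q(O, o) = 4 - O
a(Y, b) = Y/3 + 2041*b/1305 (a(Y, b) = (2041*b/435 + Y)/3 = (Y + 2041*b/435)/3 = Y/3 + 2041*b/1305)
609336/a(Q(-39, -5), 1707) + 4838922/2639257 = 609336/((4 - 1*(-39))/3 + (2041/1305)*1707) + 4838922/2639257 = 609336/((4 + 39)/3 + 1161329/435) + 4838922*(1/2639257) = 609336/((1/3)*43 + 1161329/435) + 4838922/2639257 = 609336/(43/3 + 1161329/435) + 4838922/2639257 = 609336/(389188/145) + 4838922/2639257 = 609336*(145/389188) + 4838922/2639257 = 22088430/97297 + 4838922/2639257 = 58767856090344/256791788329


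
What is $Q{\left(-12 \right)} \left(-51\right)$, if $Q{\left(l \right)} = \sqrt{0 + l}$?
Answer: $- 102 i \sqrt{3} \approx - 176.67 i$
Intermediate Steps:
$Q{\left(l \right)} = \sqrt{l}$
$Q{\left(-12 \right)} \left(-51\right) = \sqrt{-12} \left(-51\right) = 2 i \sqrt{3} \left(-51\right) = - 102 i \sqrt{3}$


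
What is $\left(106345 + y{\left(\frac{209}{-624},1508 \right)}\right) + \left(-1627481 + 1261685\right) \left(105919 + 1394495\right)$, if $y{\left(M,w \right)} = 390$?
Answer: $-548845332809$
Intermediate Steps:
$\left(106345 + y{\left(\frac{209}{-624},1508 \right)}\right) + \left(-1627481 + 1261685\right) \left(105919 + 1394495\right) = \left(106345 + 390\right) + \left(-1627481 + 1261685\right) \left(105919 + 1394495\right) = 106735 - 548845439544 = -548845332809$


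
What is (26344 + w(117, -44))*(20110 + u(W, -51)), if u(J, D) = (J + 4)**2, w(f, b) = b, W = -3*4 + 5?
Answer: 529129700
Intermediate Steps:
W = -7 (W = -12 + 5 = -7)
u(J, D) = (4 + J)**2
(26344 + w(117, -44))*(20110 + u(W, -51)) = (26344 - 44)*(20110 + (4 - 7)**2) = 26300*(20110 + (-3)**2) = 26300*(20110 + 9) = 26300*20119 = 529129700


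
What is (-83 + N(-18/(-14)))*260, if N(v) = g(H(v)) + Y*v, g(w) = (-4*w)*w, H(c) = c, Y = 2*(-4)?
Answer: -1272700/49 ≈ -25973.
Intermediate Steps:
Y = -8
g(w) = -4*w**2
N(v) = -8*v - 4*v**2 (N(v) = -4*v**2 - 8*v = -8*v - 4*v**2)
(-83 + N(-18/(-14)))*260 = (-83 + 4*(-18/(-14))*(-2 - (-18)/(-14)))*260 = (-83 + 4*(-18*(-1/14))*(-2 - (-18)*(-1)/14))*260 = (-83 + 4*(9/7)*(-2 - 1*9/7))*260 = (-83 + 4*(9/7)*(-2 - 9/7))*260 = (-83 + 4*(9/7)*(-23/7))*260 = (-83 - 828/49)*260 = -4895/49*260 = -1272700/49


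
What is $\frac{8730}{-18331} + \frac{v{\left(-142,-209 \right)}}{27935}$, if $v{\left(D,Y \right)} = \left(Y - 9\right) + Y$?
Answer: $- \frac{251699887}{512076485} \approx -0.49153$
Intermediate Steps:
$v{\left(D,Y \right)} = -9 + 2 Y$ ($v{\left(D,Y \right)} = \left(-9 + Y\right) + Y = -9 + 2 Y$)
$\frac{8730}{-18331} + \frac{v{\left(-142,-209 \right)}}{27935} = \frac{8730}{-18331} + \frac{-9 + 2 \left(-209\right)}{27935} = 8730 \left(- \frac{1}{18331}\right) + \left(-9 - 418\right) \frac{1}{27935} = - \frac{8730}{18331} - \frac{427}{27935} = - \frac{251699887}{512076485}$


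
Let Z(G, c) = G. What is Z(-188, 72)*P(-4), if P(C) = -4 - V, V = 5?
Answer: 1692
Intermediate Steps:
P(C) = -9 (P(C) = -4 - 1*5 = -4 - 5 = -9)
Z(-188, 72)*P(-4) = -188*(-9) = 1692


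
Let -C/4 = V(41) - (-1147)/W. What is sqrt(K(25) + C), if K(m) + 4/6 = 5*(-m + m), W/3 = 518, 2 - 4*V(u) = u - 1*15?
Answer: 2*sqrt(2247)/21 ≈ 4.5145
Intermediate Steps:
V(u) = 17/4 - u/4 (V(u) = 1/2 - (u - 1*15)/4 = 1/2 - (u - 15)/4 = 1/2 - (-15 + u)/4 = 1/2 + (15/4 - u/4) = 17/4 - u/4)
W = 1554 (W = 3*518 = 1554)
K(m) = -2/3 (K(m) = -2/3 + 5*(-m + m) = -2/3 + 5*0 = -2/3 + 0 = -2/3)
C = 442/21 (C = -4*((17/4 - 1/4*41) - (-1147)/1554) = -4*((17/4 - 41/4) - (-1147)/1554) = -4*(-6 - 1*(-31/42)) = -4*(-6 + 31/42) = -4*(-221/42) = 442/21 ≈ 21.048)
sqrt(K(25) + C) = sqrt(-2/3 + 442/21) = sqrt(428/21) = 2*sqrt(2247)/21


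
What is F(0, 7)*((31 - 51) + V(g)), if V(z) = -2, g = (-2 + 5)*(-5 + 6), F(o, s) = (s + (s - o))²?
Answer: -4312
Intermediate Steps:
F(o, s) = (-o + 2*s)²
g = 3 (g = 3*1 = 3)
F(0, 7)*((31 - 51) + V(g)) = (0 - 2*7)²*((31 - 51) - 2) = (0 - 14)²*(-20 - 2) = (-14)²*(-22) = 196*(-22) = -4312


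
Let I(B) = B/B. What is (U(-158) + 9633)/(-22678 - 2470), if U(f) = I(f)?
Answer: -4817/12574 ≈ -0.38309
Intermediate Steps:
I(B) = 1
U(f) = 1
(U(-158) + 9633)/(-22678 - 2470) = (1 + 9633)/(-22678 - 2470) = 9634/(-25148) = 9634*(-1/25148) = -4817/12574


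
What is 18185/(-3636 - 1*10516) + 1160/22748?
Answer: -99314015/80482424 ≈ -1.2340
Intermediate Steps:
18185/(-3636 - 1*10516) + 1160/22748 = 18185/(-3636 - 10516) + 1160*(1/22748) = 18185/(-14152) + 290/5687 = 18185*(-1/14152) + 290/5687 = -18185/14152 + 290/5687 = -99314015/80482424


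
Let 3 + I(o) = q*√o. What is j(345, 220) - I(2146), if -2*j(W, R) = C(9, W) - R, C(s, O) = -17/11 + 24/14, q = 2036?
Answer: 17389/154 - 2036*√2146 ≈ -94205.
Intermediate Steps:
I(o) = -3 + 2036*√o
C(s, O) = 13/77 (C(s, O) = -17*1/11 + 24*(1/14) = -17/11 + 12/7 = 13/77)
j(W, R) = -13/154 + R/2 (j(W, R) = -(13/77 - R)/2 = -13/154 + R/2)
j(345, 220) - I(2146) = (-13/154 + (½)*220) - (-3 + 2036*√2146) = (-13/154 + 110) + (3 - 2036*√2146) = 16927/154 + (3 - 2036*√2146) = 17389/154 - 2036*√2146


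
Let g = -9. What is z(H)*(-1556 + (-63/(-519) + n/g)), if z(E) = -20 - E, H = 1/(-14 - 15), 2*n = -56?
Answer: 466608187/15051 ≈ 31002.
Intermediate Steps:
n = -28 (n = (½)*(-56) = -28)
H = -1/29 (H = 1/(-29) = -1/29 ≈ -0.034483)
z(H)*(-1556 + (-63/(-519) + n/g)) = (-20 - 1*(-1/29))*(-1556 + (-63/(-519) - 28/(-9))) = (-20 + 1/29)*(-1556 + (-63*(-1/519) - 28*(-⅑))) = -579*(-1556 + (21/173 + 28/9))/29 = -579*(-1556 + 5033/1557)/29 = -579/29*(-2417659/1557) = 466608187/15051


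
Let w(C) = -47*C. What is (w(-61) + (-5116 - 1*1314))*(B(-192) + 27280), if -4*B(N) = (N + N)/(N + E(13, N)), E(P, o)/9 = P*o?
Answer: -22938875477/236 ≈ -9.7199e+7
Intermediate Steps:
E(P, o) = 9*P*o (E(P, o) = 9*(P*o) = 9*P*o)
B(N) = -1/236 (B(N) = -(N + N)/(4*(N + 9*13*N)) = -2*N/(4*(N + 117*N)) = -2*N/(4*(118*N)) = -2*N*1/(118*N)/4 = -¼*1/59 = -1/236)
(w(-61) + (-5116 - 1*1314))*(B(-192) + 27280) = (-47*(-61) + (-5116 - 1*1314))*(-1/236 + 27280) = (2867 + (-5116 - 1314))*(6438079/236) = (2867 - 6430)*(6438079/236) = -3563*6438079/236 = -22938875477/236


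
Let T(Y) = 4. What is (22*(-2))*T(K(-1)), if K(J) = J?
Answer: -176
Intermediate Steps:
(22*(-2))*T(K(-1)) = (22*(-2))*4 = -44*4 = -176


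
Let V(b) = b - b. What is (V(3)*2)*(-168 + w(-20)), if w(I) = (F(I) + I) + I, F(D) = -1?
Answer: 0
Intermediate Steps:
w(I) = -1 + 2*I (w(I) = (-1 + I) + I = -1 + 2*I)
V(b) = 0
(V(3)*2)*(-168 + w(-20)) = (0*2)*(-168 + (-1 + 2*(-20))) = 0*(-168 + (-1 - 40)) = 0*(-168 - 41) = 0*(-209) = 0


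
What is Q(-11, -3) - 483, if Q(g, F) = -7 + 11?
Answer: -479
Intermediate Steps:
Q(g, F) = 4
Q(-11, -3) - 483 = 4 - 483 = -479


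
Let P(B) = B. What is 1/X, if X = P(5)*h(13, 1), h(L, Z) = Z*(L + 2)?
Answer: 1/75 ≈ 0.013333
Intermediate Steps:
h(L, Z) = Z*(2 + L)
X = 75 (X = 5*(1*(2 + 13)) = 5*(1*15) = 5*15 = 75)
1/X = 1/75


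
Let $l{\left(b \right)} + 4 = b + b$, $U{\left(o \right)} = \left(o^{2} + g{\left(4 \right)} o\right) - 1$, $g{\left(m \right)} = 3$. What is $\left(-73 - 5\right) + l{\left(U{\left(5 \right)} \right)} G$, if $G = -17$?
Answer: $-1336$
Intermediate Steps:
$U{\left(o \right)} = -1 + o^{2} + 3 o$ ($U{\left(o \right)} = \left(o^{2} + 3 o\right) - 1 = -1 + o^{2} + 3 o$)
$l{\left(b \right)} = -4 + 2 b$ ($l{\left(b \right)} = -4 + \left(b + b\right) = -4 + 2 b$)
$\left(-73 - 5\right) + l{\left(U{\left(5 \right)} \right)} G = \left(-73 - 5\right) + \left(-4 + 2 \left(-1 + 5^{2} + 3 \cdot 5\right)\right) \left(-17\right) = \left(-73 - 5\right) + \left(-4 + 2 \left(-1 + 25 + 15\right)\right) \left(-17\right) = -78 + \left(-4 + 2 \cdot 39\right) \left(-17\right) = -78 + \left(-4 + 78\right) \left(-17\right) = -78 + 74 \left(-17\right) = -78 - 1258 = -1336$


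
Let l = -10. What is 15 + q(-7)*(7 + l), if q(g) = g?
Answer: 36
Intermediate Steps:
15 + q(-7)*(7 + l) = 15 - 7*(7 - 10) = 15 - 7*(-3) = 15 + 21 = 36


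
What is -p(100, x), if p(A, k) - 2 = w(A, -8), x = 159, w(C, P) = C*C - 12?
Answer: -9990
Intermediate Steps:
w(C, P) = -12 + C² (w(C, P) = C² - 12 = -12 + C²)
p(A, k) = -10 + A² (p(A, k) = 2 + (-12 + A²) = -10 + A²)
-p(100, x) = -(-10 + 100²) = -(-10 + 10000) = -1*9990 = -9990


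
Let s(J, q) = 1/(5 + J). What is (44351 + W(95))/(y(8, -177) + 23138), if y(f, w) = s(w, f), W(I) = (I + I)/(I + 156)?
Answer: 1914754052/998913485 ≈ 1.9168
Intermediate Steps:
W(I) = 2*I/(156 + I) (W(I) = (2*I)/(156 + I) = 2*I/(156 + I))
y(f, w) = 1/(5 + w)
(44351 + W(95))/(y(8, -177) + 23138) = (44351 + 2*95/(156 + 95))/(1/(5 - 177) + 23138) = (44351 + 2*95/251)/(1/(-172) + 23138) = (44351 + 2*95*(1/251))/(-1/172 + 23138) = (44351 + 190/251)/(3979735/172) = (11132291/251)*(172/3979735) = 1914754052/998913485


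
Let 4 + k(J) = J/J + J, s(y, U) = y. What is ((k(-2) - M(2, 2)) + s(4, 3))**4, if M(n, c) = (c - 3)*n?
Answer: 1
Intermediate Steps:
M(n, c) = n*(-3 + c) (M(n, c) = (-3 + c)*n = n*(-3 + c))
k(J) = -3 + J (k(J) = -4 + (J/J + J) = -4 + (1 + J) = -3 + J)
((k(-2) - M(2, 2)) + s(4, 3))**4 = (((-3 - 2) - 2*(-3 + 2)) + 4)**4 = ((-5 - 2*(-1)) + 4)**4 = ((-5 - 1*(-2)) + 4)**4 = ((-5 + 2) + 4)**4 = (-3 + 4)**4 = 1**4 = 1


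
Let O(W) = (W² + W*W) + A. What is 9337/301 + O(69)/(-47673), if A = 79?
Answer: 442232900/14349573 ≈ 30.819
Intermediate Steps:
O(W) = 79 + 2*W² (O(W) = (W² + W*W) + 79 = (W² + W²) + 79 = 2*W² + 79 = 79 + 2*W²)
9337/301 + O(69)/(-47673) = 9337/301 + (79 + 2*69²)/(-47673) = 9337*(1/301) + (79 + 2*4761)*(-1/47673) = 9337/301 + (79 + 9522)*(-1/47673) = 9337/301 + 9601*(-1/47673) = 9337/301 - 9601/47673 = 442232900/14349573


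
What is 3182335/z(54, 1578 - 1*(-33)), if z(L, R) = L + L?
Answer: 3182335/108 ≈ 29466.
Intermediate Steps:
z(L, R) = 2*L
3182335/z(54, 1578 - 1*(-33)) = 3182335/((2*54)) = 3182335/108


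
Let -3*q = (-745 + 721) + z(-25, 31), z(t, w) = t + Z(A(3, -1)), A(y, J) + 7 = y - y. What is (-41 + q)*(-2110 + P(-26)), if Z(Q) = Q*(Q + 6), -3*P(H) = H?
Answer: 56736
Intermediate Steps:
P(H) = -H/3
A(y, J) = -7 (A(y, J) = -7 + (y - y) = -7 + 0 = -7)
Z(Q) = Q*(6 + Q)
z(t, w) = 7 + t (z(t, w) = t - 7*(6 - 7) = t - 7*(-1) = t + 7 = 7 + t)
q = 14 (q = -((-745 + 721) + (7 - 25))/3 = -(-24 - 18)/3 = -⅓*(-42) = 14)
(-41 + q)*(-2110 + P(-26)) = (-41 + 14)*(-2110 - ⅓*(-26)) = -27*(-2110 + 26/3) = -27*(-6304/3) = 56736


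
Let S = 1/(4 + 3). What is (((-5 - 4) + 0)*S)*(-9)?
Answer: 81/7 ≈ 11.571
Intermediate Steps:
S = 1/7 ≈ 0.14286
(((-5 - 4) + 0)*S)*(-9) = (((-5 - 4) + 0)*(1/7))*(-9) = ((-9 + 0)*(1/7))*(-9) = -9*1/7*(-9) = -9/7*(-9) = 81/7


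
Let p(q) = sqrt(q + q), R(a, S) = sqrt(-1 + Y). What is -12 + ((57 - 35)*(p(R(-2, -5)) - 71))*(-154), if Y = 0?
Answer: 237148 - 3388*I ≈ 2.3715e+5 - 3388.0*I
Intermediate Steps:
R(a, S) = I (R(a, S) = sqrt(-1 + 0) = sqrt(-1) = I)
p(q) = sqrt(2)*sqrt(q) (p(q) = sqrt(2*q) = sqrt(2)*sqrt(q))
-12 + ((57 - 35)*(p(R(-2, -5)) - 71))*(-154) = -12 + ((57 - 35)*(sqrt(2)*sqrt(I) - 71))*(-154) = -12 + (22*(-71 + sqrt(2)*sqrt(I)))*(-154) = -12 + (-1562 + 22*sqrt(2)*sqrt(I))*(-154) = -12 + (240548 - 3388*sqrt(2)*sqrt(I)) = 240536 - 3388*sqrt(2)*sqrt(I)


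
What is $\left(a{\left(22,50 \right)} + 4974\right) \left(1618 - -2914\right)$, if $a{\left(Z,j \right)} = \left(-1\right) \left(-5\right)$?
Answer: $22564828$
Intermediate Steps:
$a{\left(Z,j \right)} = 5$
$\left(a{\left(22,50 \right)} + 4974\right) \left(1618 - -2914\right) = \left(5 + 4974\right) \left(1618 - -2914\right) = 4979 \left(1618 + 2914\right) = 4979 \cdot 4532 = 22564828$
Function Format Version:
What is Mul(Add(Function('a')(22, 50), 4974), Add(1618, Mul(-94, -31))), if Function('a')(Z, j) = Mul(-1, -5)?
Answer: 22564828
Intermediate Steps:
Function('a')(Z, j) = 5
Mul(Add(Function('a')(22, 50), 4974), Add(1618, Mul(-94, -31))) = Mul(Add(5, 4974), Add(1618, Mul(-94, -31))) = Mul(4979, Add(1618, 2914)) = Mul(4979, 4532) = 22564828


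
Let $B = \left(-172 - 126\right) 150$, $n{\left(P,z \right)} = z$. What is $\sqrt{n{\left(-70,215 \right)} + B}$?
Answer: $i \sqrt{44485} \approx 210.91 i$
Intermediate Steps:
$B = -44700$ ($B = \left(-298\right) 150 = -44700$)
$\sqrt{n{\left(-70,215 \right)} + B} = \sqrt{215 - 44700} = \sqrt{-44485} = i \sqrt{44485}$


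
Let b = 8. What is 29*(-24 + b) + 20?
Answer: -444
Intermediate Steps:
29*(-24 + b) + 20 = 29*(-24 + 8) + 20 = 29*(-16) + 20 = -464 + 20 = -444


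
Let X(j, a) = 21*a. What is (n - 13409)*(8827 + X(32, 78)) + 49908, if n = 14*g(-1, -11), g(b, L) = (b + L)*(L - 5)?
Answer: -112145357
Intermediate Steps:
g(b, L) = (-5 + L)*(L + b) (g(b, L) = (L + b)*(-5 + L) = (-5 + L)*(L + b))
n = 2688 (n = 14*((-11)² - 5*(-11) - 5*(-1) - 11*(-1)) = 14*(121 + 55 + 5 + 11) = 14*192 = 2688)
(n - 13409)*(8827 + X(32, 78)) + 49908 = (2688 - 13409)*(8827 + 21*78) + 49908 = -10721*(8827 + 1638) + 49908 = -10721*10465 + 49908 = -112195265 + 49908 = -112145357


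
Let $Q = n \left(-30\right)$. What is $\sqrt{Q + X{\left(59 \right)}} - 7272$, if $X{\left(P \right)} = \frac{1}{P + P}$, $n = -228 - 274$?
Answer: $-7272 + \frac{\sqrt{209695558}}{118} \approx -7149.3$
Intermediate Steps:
$n = -502$ ($n = -228 - 274 = -502$)
$Q = 15060$ ($Q = \left(-502\right) \left(-30\right) = 15060$)
$X{\left(P \right)} = \frac{1}{2 P}$
$\sqrt{Q + X{\left(59 \right)}} - 7272 = \sqrt{15060 + \frac{1}{2 \cdot 59}} - 7272 = \sqrt{15060 + \frac{1}{2} \cdot \frac{1}{59}} - 7272 = \sqrt{15060 + \frac{1}{118}} - 7272 = \sqrt{\frac{1777081}{118}} - 7272 = \frac{\sqrt{209695558}}{118} - 7272 = -7272 + \frac{\sqrt{209695558}}{118}$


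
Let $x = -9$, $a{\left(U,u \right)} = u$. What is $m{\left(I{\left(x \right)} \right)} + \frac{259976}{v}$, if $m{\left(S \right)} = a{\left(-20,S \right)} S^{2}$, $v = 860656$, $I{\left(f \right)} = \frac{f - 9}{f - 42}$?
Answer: $\frac{182895473}{528550366} \approx 0.34603$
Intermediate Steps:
$I{\left(f \right)} = \frac{-9 + f}{-42 + f}$
$m{\left(S \right)} = S^{3}$ ($m{\left(S \right)} = S S^{2} = S^{3}$)
$m{\left(I{\left(x \right)} \right)} + \frac{259976}{v} = \left(\frac{-9 - 9}{-42 - 9}\right)^{3} + \frac{259976}{860656} = \left(\frac{1}{-51} \left(-18\right)\right)^{3} + 259976 \cdot \frac{1}{860656} = \left(\left(- \frac{1}{51}\right) \left(-18\right)\right)^{3} + \frac{32497}{107582} = \left(\frac{6}{17}\right)^{3} + \frac{32497}{107582} = \frac{216}{4913} + \frac{32497}{107582} = \frac{182895473}{528550366}$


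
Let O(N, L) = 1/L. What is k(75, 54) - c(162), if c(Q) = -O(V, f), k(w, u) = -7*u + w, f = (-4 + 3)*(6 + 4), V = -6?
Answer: -3031/10 ≈ -303.10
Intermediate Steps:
f = -10 (f = -1*10 = -10)
k(w, u) = w - 7*u
c(Q) = ⅒ (c(Q) = -1/(-10) = -1*(-⅒) = ⅒)
k(75, 54) - c(162) = (75 - 7*54) - 1*⅒ = (75 - 378) - ⅒ = -303 - ⅒ = -3031/10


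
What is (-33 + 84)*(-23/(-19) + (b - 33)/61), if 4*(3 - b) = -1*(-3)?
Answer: 167025/4636 ≈ 36.028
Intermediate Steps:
b = 9/4 (b = 3 - (-1)*(-3)/4 = 3 - ¼*3 = 3 - ¾ = 9/4 ≈ 2.2500)
(-33 + 84)*(-23/(-19) + (b - 33)/61) = (-33 + 84)*(-23/(-19) + (9/4 - 33)/61) = 51*(-23*(-1/19) - 123/4*1/61) = 51*(23/19 - 123/244) = 51*(3275/4636) = 167025/4636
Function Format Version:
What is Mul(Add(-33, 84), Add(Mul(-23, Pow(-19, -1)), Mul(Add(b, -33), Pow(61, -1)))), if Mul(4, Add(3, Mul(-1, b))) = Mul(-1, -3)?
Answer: Rational(167025, 4636) ≈ 36.028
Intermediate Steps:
b = Rational(9, 4) (b = Add(3, Mul(Rational(-1, 4), Mul(-1, -3))) = Add(3, Mul(Rational(-1, 4), 3)) = Add(3, Rational(-3, 4)) = Rational(9, 4) ≈ 2.2500)
Mul(Add(-33, 84), Add(Mul(-23, Pow(-19, -1)), Mul(Add(b, -33), Pow(61, -1)))) = Mul(Add(-33, 84), Add(Mul(-23, Pow(-19, -1)), Mul(Add(Rational(9, 4), -33), Pow(61, -1)))) = Mul(51, Add(Mul(-23, Rational(-1, 19)), Mul(Rational(-123, 4), Rational(1, 61)))) = Mul(51, Add(Rational(23, 19), Rational(-123, 244))) = Mul(51, Rational(3275, 4636)) = Rational(167025, 4636)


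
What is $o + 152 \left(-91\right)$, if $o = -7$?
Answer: $-13839$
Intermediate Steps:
$o + 152 \left(-91\right) = -7 + 152 \left(-91\right) = -7 - 13832 = -13839$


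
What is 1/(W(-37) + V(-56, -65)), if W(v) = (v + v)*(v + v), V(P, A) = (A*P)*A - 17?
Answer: -1/231141 ≈ -4.3264e-6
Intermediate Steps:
V(P, A) = -17 + P*A² (V(P, A) = P*A² - 17 = -17 + P*A²)
W(v) = 4*v² (W(v) = (2*v)*(2*v) = 4*v²)
1/(W(-37) + V(-56, -65)) = 1/(4*(-37)² + (-17 - 56*(-65)²)) = 1/(4*1369 + (-17 - 56*4225)) = 1/(5476 + (-17 - 236600)) = 1/(5476 - 236617) = 1/(-231141) = -1/231141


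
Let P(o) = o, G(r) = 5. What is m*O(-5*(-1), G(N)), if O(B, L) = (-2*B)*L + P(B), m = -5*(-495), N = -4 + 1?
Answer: -111375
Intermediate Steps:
N = -3
m = 2475
O(B, L) = B - 2*B*L (O(B, L) = (-2*B)*L + B = -2*B*L + B = B - 2*B*L)
m*O(-5*(-1), G(N)) = 2475*((-5*(-1))*(1 - 2*5)) = 2475*(5*(1 - 10)) = 2475*(5*(-9)) = 2475*(-45) = -111375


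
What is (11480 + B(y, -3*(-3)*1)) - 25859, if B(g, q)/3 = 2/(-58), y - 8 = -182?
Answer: -416994/29 ≈ -14379.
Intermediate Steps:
y = -174 (y = 8 - 182 = -174)
B(g, q) = -3/29 (B(g, q) = 3*(2/(-58)) = 3*(2*(-1/58)) = 3*(-1/29) = -3/29)
(11480 + B(y, -3*(-3)*1)) - 25859 = (11480 - 3/29) - 25859 = 332917/29 - 25859 = -416994/29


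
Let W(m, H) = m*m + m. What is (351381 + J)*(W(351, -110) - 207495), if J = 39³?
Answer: -34475390100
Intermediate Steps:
J = 59319
W(m, H) = m + m² (W(m, H) = m² + m = m + m²)
(351381 + J)*(W(351, -110) - 207495) = (351381 + 59319)*(351*(1 + 351) - 207495) = 410700*(351*352 - 207495) = 410700*(123552 - 207495) = 410700*(-83943) = -34475390100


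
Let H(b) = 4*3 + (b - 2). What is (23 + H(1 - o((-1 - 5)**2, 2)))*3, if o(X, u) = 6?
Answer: 84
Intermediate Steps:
H(b) = 10 + b (H(b) = 12 + (-2 + b) = 10 + b)
(23 + H(1 - o((-1 - 5)**2, 2)))*3 = (23 + (10 + (1 - 1*6)))*3 = (23 + (10 + (1 - 6)))*3 = (23 + (10 - 5))*3 = (23 + 5)*3 = 28*3 = 84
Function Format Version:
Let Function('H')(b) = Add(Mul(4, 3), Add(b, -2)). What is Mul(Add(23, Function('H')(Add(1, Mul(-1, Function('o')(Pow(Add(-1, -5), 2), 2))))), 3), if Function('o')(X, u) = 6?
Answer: 84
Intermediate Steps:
Function('H')(b) = Add(10, b) (Function('H')(b) = Add(12, Add(-2, b)) = Add(10, b))
Mul(Add(23, Function('H')(Add(1, Mul(-1, Function('o')(Pow(Add(-1, -5), 2), 2))))), 3) = Mul(Add(23, Add(10, Add(1, Mul(-1, 6)))), 3) = Mul(Add(23, Add(10, Add(1, -6))), 3) = Mul(Add(23, Add(10, -5)), 3) = Mul(Add(23, 5), 3) = Mul(28, 3) = 84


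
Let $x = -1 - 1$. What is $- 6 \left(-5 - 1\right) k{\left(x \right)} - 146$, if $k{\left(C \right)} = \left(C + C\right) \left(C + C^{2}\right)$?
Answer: $-434$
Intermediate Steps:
$x = -2$ ($x = -1 - 1 = -2$)
$k{\left(C \right)} = 2 C \left(C + C^{2}\right)$
$- 6 \left(-5 - 1\right) k{\left(x \right)} - 146 = - 6 \left(-5 - 1\right) 2 \left(-2\right)^{2} \left(1 - 2\right) - 146 = \left(-6\right) \left(-6\right) 2 \cdot 4 \left(-1\right) - 146 = 36 \left(-8\right) - 146 = -288 - 146 = -434$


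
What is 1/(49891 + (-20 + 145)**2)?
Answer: 1/65516 ≈ 1.5263e-5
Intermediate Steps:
1/(49891 + (-20 + 145)**2) = 1/(49891 + 125**2) = 1/(49891 + 15625) = 1/65516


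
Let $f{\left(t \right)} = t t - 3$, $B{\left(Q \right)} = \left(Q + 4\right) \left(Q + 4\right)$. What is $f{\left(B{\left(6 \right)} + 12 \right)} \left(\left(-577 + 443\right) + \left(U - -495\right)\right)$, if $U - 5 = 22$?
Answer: $4865908$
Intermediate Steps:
$U = 27$ ($U = 5 + 22 = 27$)
$B{\left(Q \right)} = \left(4 + Q\right)^{2}$ ($B{\left(Q \right)} = \left(4 + Q\right) \left(4 + Q\right) = \left(4 + Q\right)^{2}$)
$f{\left(t \right)} = -3 + t^{2}$ ($f{\left(t \right)} = t^{2} - 3 = -3 + t^{2}$)
$f{\left(B{\left(6 \right)} + 12 \right)} \left(\left(-577 + 443\right) + \left(U - -495\right)\right) = \left(-3 + \left(\left(4 + 6\right)^{2} + 12\right)^{2}\right) \left(\left(-577 + 443\right) + \left(27 - -495\right)\right) = \left(-3 + \left(10^{2} + 12\right)^{2}\right) \left(-134 + \left(27 + 495\right)\right) = \left(-3 + \left(100 + 12\right)^{2}\right) \left(-134 + 522\right) = \left(-3 + 112^{2}\right) 388 = \left(-3 + 12544\right) 388 = 12541 \cdot 388 = 4865908$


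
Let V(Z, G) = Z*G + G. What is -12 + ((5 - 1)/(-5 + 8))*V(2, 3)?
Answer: 0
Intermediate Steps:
V(Z, G) = G + G*Z (V(Z, G) = G*Z + G = G + G*Z)
-12 + ((5 - 1)/(-5 + 8))*V(2, 3) = -12 + ((5 - 1)/(-5 + 8))*(3*(1 + 2)) = -12 + (4/3)*(3*3) = -12 + (4*(⅓))*9 = -12 + (4/3)*9 = -12 + 12 = 0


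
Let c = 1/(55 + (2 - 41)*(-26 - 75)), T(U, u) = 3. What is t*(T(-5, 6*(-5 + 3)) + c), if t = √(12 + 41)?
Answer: 11983*√53/3994 ≈ 21.842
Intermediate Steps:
c = 1/3994 (c = 1/(55 - 39*(-101)) = 1/(55 + 3939) = 1/3994 ≈ 0.00025038)
t = √53 ≈ 7.2801
t*(T(-5, 6*(-5 + 3)) + c) = √53*(3 + 1/3994) = √53*(11983/3994) = 11983*√53/3994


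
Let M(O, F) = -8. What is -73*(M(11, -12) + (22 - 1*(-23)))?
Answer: -2701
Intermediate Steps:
-73*(M(11, -12) + (22 - 1*(-23))) = -73*(-8 + (22 - 1*(-23))) = -73*(-8 + (22 + 23)) = -73*(-8 + 45) = -73*37 = -2701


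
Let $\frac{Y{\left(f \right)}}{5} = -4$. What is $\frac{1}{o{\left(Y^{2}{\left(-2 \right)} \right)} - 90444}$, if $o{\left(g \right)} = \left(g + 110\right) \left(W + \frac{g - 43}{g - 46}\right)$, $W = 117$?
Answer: $- \frac{59}{1785321} \approx -3.3047 \cdot 10^{-5}$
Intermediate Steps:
$Y{\left(f \right)} = -20$ ($Y{\left(f \right)} = 5 \left(-4\right) = -20$)
$o{\left(g \right)} = \left(110 + g\right) \left(117 + \frac{-43 + g}{-46 + g}\right)$ ($o{\left(g \right)} = \left(g + 110\right) \left(117 + \frac{g - 43}{g - 46}\right) = \left(110 + g\right) \left(117 + \frac{-43 + g}{-46 + g}\right)$)
$\frac{1}{o{\left(Y^{2}{\left(-2 \right)} \right)} - 90444} = \frac{1}{\frac{-596750 + 118 \left(\left(-20\right)^{2}\right)^{2} + 7555 \left(-20\right)^{2}}{-46 + \left(-20\right)^{2}} - 90444} = \frac{1}{\frac{-596750 + 118 \cdot 400^{2} + 7555 \cdot 400}{-46 + 400} - 90444} = \frac{1}{\frac{-596750 + 118 \cdot 160000 + 3022000}{354} - 90444} = \frac{1}{\frac{-596750 + 18880000 + 3022000}{354} - 90444} = \frac{1}{\frac{1}{354} \cdot 21305250 - 90444} = \frac{1}{\frac{3550875}{59} - 90444} = \frac{1}{- \frac{1785321}{59}} = - \frac{59}{1785321}$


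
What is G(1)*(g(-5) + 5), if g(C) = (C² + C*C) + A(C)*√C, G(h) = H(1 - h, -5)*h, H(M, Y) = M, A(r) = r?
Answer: 0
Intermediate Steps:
G(h) = h*(1 - h) (G(h) = (1 - h)*h = h*(1 - h))
g(C) = C^(3/2) + 2*C² (g(C) = (C² + C*C) + C*√C = (C² + C²) + C^(3/2) = 2*C² + C^(3/2) = C^(3/2) + 2*C²)
G(1)*(g(-5) + 5) = (1*(1 - 1*1))*(((-5)^(3/2) + 2*(-5)²) + 5) = (1*(1 - 1))*((-5*I*√5 + 2*25) + 5) = (1*0)*((-5*I*√5 + 50) + 5) = 0*((50 - 5*I*√5) + 5) = 0*(55 - 5*I*√5) = 0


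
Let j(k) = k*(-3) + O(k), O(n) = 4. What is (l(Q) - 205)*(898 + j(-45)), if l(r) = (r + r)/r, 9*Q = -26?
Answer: -210511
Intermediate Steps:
Q = -26/9 (Q = (⅑)*(-26) = -26/9 ≈ -2.8889)
j(k) = 4 - 3*k (j(k) = k*(-3) + 4 = -3*k + 4 = 4 - 3*k)
l(r) = 2 (l(r) = (2*r)/r = 2)
(l(Q) - 205)*(898 + j(-45)) = (2 - 205)*(898 + (4 - 3*(-45))) = -203*(898 + (4 + 135)) = -203*(898 + 139) = -203*1037 = -210511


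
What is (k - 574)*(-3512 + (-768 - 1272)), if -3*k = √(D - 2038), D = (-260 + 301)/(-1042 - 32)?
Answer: 3186848 + 2776*I*√2350828122/1611 ≈ 3.1868e+6 + 83548.0*I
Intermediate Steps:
D = -41/1074 (D = 41/(-1074) = 41*(-1/1074) = -41/1074 ≈ -0.038175)
k = -I*√2350828122/3222 (k = -√(-41/1074 - 2038)/3 = -I*√2350828122/3222 ≈ -15.048*I)
(k - 574)*(-3512 + (-768 - 1272)) = (-I*√2350828122/3222 - 574)*(-3512 + (-768 - 1272)) = (-574 - I*√2350828122/3222)*(-3512 - 2040) = (-574 - I*√2350828122/3222)*(-5552) = 3186848 + 2776*I*√2350828122/1611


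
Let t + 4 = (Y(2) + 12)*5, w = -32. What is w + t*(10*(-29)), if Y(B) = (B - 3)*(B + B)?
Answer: -10472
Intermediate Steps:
Y(B) = 2*B*(-3 + B) (Y(B) = (-3 + B)*(2*B) = 2*B*(-3 + B))
t = 36 (t = -4 + (2*2*(-3 + 2) + 12)*5 = -4 + (2*2*(-1) + 12)*5 = -4 + (-4 + 12)*5 = -4 + 8*5 = -4 + 40 = 36)
w + t*(10*(-29)) = -32 + 36*(10*(-29)) = -32 + 36*(-290) = -32 - 10440 = -10472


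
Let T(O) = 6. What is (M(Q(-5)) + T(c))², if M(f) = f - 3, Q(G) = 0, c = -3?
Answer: 9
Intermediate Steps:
M(f) = -3 + f
(M(Q(-5)) + T(c))² = ((-3 + 0) + 6)² = (-3 + 6)² = 3² = 9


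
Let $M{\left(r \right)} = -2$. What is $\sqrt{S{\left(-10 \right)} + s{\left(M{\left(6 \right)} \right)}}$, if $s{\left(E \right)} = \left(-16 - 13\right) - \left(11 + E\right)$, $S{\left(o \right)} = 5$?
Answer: $i \sqrt{33} \approx 5.7446 i$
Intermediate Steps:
$s{\left(E \right)} = -40 - E$ ($s{\left(E \right)} = -29 - \left(11 + E\right) = -40 - E$)
$\sqrt{S{\left(-10 \right)} + s{\left(M{\left(6 \right)} \right)}} = \sqrt{5 - 38} = \sqrt{-33} = i \sqrt{33}$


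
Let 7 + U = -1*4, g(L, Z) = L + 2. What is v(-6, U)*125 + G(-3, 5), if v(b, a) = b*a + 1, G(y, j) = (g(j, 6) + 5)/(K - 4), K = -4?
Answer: 16747/2 ≈ 8373.5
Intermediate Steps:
g(L, Z) = 2 + L
G(y, j) = -7/8 - j/8 (G(y, j) = ((2 + j) + 5)/(-4 - 4) = (7 + j)/(-8) = (7 + j)*(-⅛) = -7/8 - j/8)
U = -11 (U = -7 - 1*4 = -7 - 4 = -11)
v(b, a) = 1 + a*b (v(b, a) = a*b + 1 = 1 + a*b)
v(-6, U)*125 + G(-3, 5) = (1 - 11*(-6))*125 + (-7/8 - ⅛*5) = (1 + 66)*125 + (-7/8 - 5/8) = 67*125 - 3/2 = 8375 - 3/2 = 16747/2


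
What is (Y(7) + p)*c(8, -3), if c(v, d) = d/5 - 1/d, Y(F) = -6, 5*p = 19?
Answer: 44/75 ≈ 0.58667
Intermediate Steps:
p = 19/5 (p = (1/5)*19 = 19/5 ≈ 3.8000)
c(v, d) = -1/d + d/5 (c(v, d) = d*(1/5) - 1/d = d/5 - 1/d = -1/d + d/5)
(Y(7) + p)*c(8, -3) = (-6 + 19/5)*(-1/(-3) + (1/5)*(-3)) = -11*(-1*(-1/3) - 3/5)/5 = -11*(1/3 - 3/5)/5 = -11/5*(-4/15) = 44/75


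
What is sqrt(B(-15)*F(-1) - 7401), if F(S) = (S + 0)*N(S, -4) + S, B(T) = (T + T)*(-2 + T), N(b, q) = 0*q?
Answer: 3*I*sqrt(879) ≈ 88.944*I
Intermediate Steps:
N(b, q) = 0
B(T) = 2*T*(-2 + T) (B(T) = (2*T)*(-2 + T) = 2*T*(-2 + T))
F(S) = S (F(S) = (S + 0)*0 + S = S*0 + S = 0 + S = S)
sqrt(B(-15)*F(-1) - 7401) = sqrt((2*(-15)*(-2 - 15))*(-1) - 7401) = sqrt((2*(-15)*(-17))*(-1) - 7401) = sqrt(510*(-1) - 7401) = sqrt(-510 - 7401) = sqrt(-7911) = 3*I*sqrt(879)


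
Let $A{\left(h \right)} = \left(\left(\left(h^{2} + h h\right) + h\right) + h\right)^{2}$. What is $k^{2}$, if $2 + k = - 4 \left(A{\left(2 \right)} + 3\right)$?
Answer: $348100$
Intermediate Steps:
$A{\left(h \right)} = \left(2 h + 2 h^{2}\right)^{2}$ ($A{\left(h \right)} = \left(\left(\left(h^{2} + h^{2}\right) + h\right) + h\right)^{2} = \left(\left(2 h^{2} + h\right) + h\right)^{2} = \left(\left(h + 2 h^{2}\right) + h\right)^{2} = \left(2 h + 2 h^{2}\right)^{2}$)
$k = -590$ ($k = -2 - 4 \left(4 \cdot 2^{2} \left(1 + 2\right)^{2} + 3\right) = -2 - 4 \left(4 \cdot 4 \cdot 3^{2} + 3\right) = -2 - 4 \left(4 \cdot 4 \cdot 9 + 3\right) = -2 - 4 \left(144 + 3\right) = -2 - 588 = -590$)
$k^{2} = \left(-590\right)^{2} = 348100$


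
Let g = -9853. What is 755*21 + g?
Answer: 6002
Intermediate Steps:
755*21 + g = 755*21 - 9853 = 15855 - 9853 = 6002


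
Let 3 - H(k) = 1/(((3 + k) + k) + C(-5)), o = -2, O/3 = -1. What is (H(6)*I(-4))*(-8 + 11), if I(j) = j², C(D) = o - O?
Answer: 141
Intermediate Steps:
O = -3 (O = 3*(-1) = -3)
C(D) = 1 (C(D) = -2 - 1*(-3) = -2 + 3 = 1)
H(k) = 3 - 1/(4 + 2*k) (H(k) = 3 - 1/(((3 + k) + k) + 1) = 3 - 1/((3 + 2*k) + 1) = 3 - 1/(4 + 2*k))
(H(6)*I(-4))*(-8 + 11) = (((11 + 6*6)/(2*(2 + 6)))*(-4)²)*(-8 + 11) = (((½)*(11 + 36)/8)*16)*3 = (((½)*(⅛)*47)*16)*3 = ((47/16)*16)*3 = 47*3 = 141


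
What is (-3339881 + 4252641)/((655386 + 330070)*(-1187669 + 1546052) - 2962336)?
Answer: 114095/44145964414 ≈ 2.5845e-6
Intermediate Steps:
(-3339881 + 4252641)/((655386 + 330070)*(-1187669 + 1546052) - 2962336) = 912760/(985456*358383 - 2962336) = 912760/(353170677648 - 2962336) = 912760/353167715312 = 912760*(1/353167715312) = 114095/44145964414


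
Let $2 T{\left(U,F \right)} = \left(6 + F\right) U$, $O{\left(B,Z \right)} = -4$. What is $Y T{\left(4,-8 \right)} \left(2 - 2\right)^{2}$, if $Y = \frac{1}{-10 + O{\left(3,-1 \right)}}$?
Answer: $0$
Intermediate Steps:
$T{\left(U,F \right)} = \frac{U \left(6 + F\right)}{2}$ ($T{\left(U,F \right)} = \frac{\left(6 + F\right) U}{2} = \frac{U \left(6 + F\right)}{2}$)
$Y = - \frac{1}{14}$ ($Y = \frac{1}{-10 - 4} = \frac{1}{-14} = - \frac{1}{14} \approx -0.071429$)
$Y T{\left(4,-8 \right)} \left(2 - 2\right)^{2} = - \frac{\frac{1}{2} \cdot 4 \left(6 - 8\right)}{14} \left(2 - 2\right)^{2} = - \frac{\frac{1}{2} \cdot 4 \left(-2\right)}{14} \cdot 0^{2} = \left(- \frac{1}{14}\right) \left(-4\right) 0 = \frac{2}{7} \cdot 0 = 0$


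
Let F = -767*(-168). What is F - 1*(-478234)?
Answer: 607090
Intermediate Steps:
F = 128856
F - 1*(-478234) = 128856 - 1*(-478234) = 128856 + 478234 = 607090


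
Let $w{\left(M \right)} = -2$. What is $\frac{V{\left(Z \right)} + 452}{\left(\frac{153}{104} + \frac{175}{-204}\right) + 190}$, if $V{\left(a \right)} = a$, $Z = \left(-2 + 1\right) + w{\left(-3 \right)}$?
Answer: $\frac{2381496}{1011013} \approx 2.3556$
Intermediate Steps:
$Z = -3$ ($Z = \left(-2 + 1\right) - 2 = -1 - 2 = -3$)
$\frac{V{\left(Z \right)} + 452}{\left(\frac{153}{104} + \frac{175}{-204}\right) + 190} = \frac{-3 + 452}{\left(\frac{153}{104} + \frac{175}{-204}\right) + 190} = \frac{449}{\left(153 \cdot \frac{1}{104} + 175 \left(- \frac{1}{204}\right)\right) + 190} = \frac{449}{\left(\frac{153}{104} - \frac{175}{204}\right) + 190} = \frac{449}{\frac{3253}{5304} + 190} = \frac{449}{\frac{1011013}{5304}} = 449 \cdot \frac{5304}{1011013} = \frac{2381496}{1011013}$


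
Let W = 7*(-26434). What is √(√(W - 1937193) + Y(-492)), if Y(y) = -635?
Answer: √(-635 + I*√2122231) ≈ 21.842 + 33.348*I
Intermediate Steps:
W = -185038
√(√(W - 1937193) + Y(-492)) = √(√(-185038 - 1937193) - 635) = √(√(-2122231) - 635) = √(I*√2122231 - 635) = √(-635 + I*√2122231)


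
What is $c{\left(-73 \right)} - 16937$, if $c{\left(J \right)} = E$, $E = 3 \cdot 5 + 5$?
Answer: $-16917$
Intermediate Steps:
$E = 20$ ($E = 15 + 5 = 20$)
$c{\left(J \right)} = 20$
$c{\left(-73 \right)} - 16937 = 20 - 16937 = -16917$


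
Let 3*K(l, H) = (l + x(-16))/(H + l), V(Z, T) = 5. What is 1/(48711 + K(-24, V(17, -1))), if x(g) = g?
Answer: 57/2776567 ≈ 2.0529e-5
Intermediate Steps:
K(l, H) = (-16 + l)/(3*(H + l)) (K(l, H) = ((l - 16)/(H + l))/3 = ((-16 + l)/(H + l))/3 = (-16 + l)/(3*(H + l)))
1/(48711 + K(-24, V(17, -1))) = 1/(48711 + (-16 - 24)/(3*(5 - 24))) = 1/(48711 + (1/3)*(-40)/(-19)) = 1/(48711 + (1/3)*(-1/19)*(-40)) = 1/(48711 + 40/57) = 1/(2776567/57) = 57/2776567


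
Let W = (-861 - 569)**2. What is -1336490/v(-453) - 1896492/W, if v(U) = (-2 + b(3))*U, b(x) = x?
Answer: 52540947887/17814225 ≈ 2949.4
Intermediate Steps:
W = 2044900 (W = (-1430)**2 = 2044900)
v(U) = U (v(U) = (-2 + 3)*U = 1*U = U)
-1336490/v(-453) - 1896492/W = -1336490/(-453) - 1896492/2044900 = -1336490*(-1/453) - 1896492*1/2044900 = 1336490/453 - 36471/39325 = 52540947887/17814225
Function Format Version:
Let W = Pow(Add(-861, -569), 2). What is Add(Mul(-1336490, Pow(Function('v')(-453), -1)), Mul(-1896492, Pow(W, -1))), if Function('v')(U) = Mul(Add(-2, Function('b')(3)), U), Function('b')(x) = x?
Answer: Rational(52540947887, 17814225) ≈ 2949.4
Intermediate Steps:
W = 2044900 (W = Pow(-1430, 2) = 2044900)
Function('v')(U) = U (Function('v')(U) = Mul(Add(-2, 3), U) = Mul(1, U) = U)
Add(Mul(-1336490, Pow(Function('v')(-453), -1)), Mul(-1896492, Pow(W, -1))) = Add(Mul(-1336490, Pow(-453, -1)), Mul(-1896492, Pow(2044900, -1))) = Add(Mul(-1336490, Rational(-1, 453)), Mul(-1896492, Rational(1, 2044900))) = Add(Rational(1336490, 453), Rational(-36471, 39325)) = Rational(52540947887, 17814225)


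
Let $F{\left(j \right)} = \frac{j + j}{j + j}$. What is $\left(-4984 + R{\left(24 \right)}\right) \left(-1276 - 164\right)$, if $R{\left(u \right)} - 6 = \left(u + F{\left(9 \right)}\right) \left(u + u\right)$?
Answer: $5440320$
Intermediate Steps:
$F{\left(j \right)} = 1$ ($F{\left(j \right)} = \frac{2 j}{2 j} = 2 j \frac{1}{2 j} = 1$)
$R{\left(u \right)} = 6 + 2 u \left(1 + u\right)$ ($R{\left(u \right)} = 6 + \left(u + 1\right) \left(u + u\right) = 6 + \left(1 + u\right) 2 u = 6 + 2 u \left(1 + u\right)$)
$\left(-4984 + R{\left(24 \right)}\right) \left(-1276 - 164\right) = \left(-4984 + \left(6 + 2 \cdot 24 + 2 \cdot 24^{2}\right)\right) \left(-1276 - 164\right) = \left(-4984 + \left(6 + 48 + 2 \cdot 576\right)\right) \left(-1440\right) = \left(-4984 + \left(6 + 48 + 1152\right)\right) \left(-1440\right) = \left(-4984 + 1206\right) \left(-1440\right) = \left(-3778\right) \left(-1440\right) = 5440320$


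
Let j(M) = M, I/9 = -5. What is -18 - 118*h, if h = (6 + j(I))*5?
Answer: 22992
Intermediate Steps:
I = -45 (I = 9*(-5) = -45)
h = -195 (h = (6 - 45)*5 = -39*5 = -195)
-18 - 118*h = -18 - 118*(-195) = -18 + 23010 = 22992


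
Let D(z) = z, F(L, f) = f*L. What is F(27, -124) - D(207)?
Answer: -3555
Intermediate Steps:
F(L, f) = L*f
F(27, -124) - D(207) = 27*(-124) - 1*207 = -3348 - 207 = -3555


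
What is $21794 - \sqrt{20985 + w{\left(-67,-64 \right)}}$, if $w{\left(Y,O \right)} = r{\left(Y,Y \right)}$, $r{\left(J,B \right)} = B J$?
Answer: $21794 - \sqrt{25474} \approx 21634.0$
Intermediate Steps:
$w{\left(Y,O \right)} = Y^{2}$ ($w{\left(Y,O \right)} = Y Y = Y^{2}$)
$21794 - \sqrt{20985 + w{\left(-67,-64 \right)}} = 21794 - \sqrt{20985 + \left(-67\right)^{2}} = 21794 - \sqrt{20985 + 4489} = 21794 - \sqrt{25474}$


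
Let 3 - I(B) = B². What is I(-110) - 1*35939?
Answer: -48036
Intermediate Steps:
I(B) = 3 - B²
I(-110) - 1*35939 = (3 - 1*(-110)²) - 1*35939 = (3 - 1*12100) - 35939 = (3 - 12100) - 35939 = -12097 - 35939 = -48036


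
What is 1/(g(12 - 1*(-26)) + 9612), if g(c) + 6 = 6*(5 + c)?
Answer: 1/9864 ≈ 0.00010138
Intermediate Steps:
g(c) = 24 + 6*c (g(c) = -6 + 6*(5 + c) = -6 + (30 + 6*c) = 24 + 6*c)
1/(g(12 - 1*(-26)) + 9612) = 1/((24 + 6*(12 - 1*(-26))) + 9612) = 1/((24 + 6*(12 + 26)) + 9612) = 1/((24 + 6*38) + 9612) = 1/((24 + 228) + 9612) = 1/(252 + 9612) = 1/9864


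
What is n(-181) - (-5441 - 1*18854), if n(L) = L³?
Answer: -5905446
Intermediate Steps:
n(-181) - (-5441 - 1*18854) = (-181)³ - (-5441 - 1*18854) = -5929741 - (-5441 - 18854) = -5929741 - 1*(-24295) = -5929741 + 24295 = -5905446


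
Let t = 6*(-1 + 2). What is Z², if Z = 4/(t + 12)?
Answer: 4/81 ≈ 0.049383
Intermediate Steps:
t = 6 (t = 6*1 = 6)
Z = 2/9 (Z = 4/(6 + 12) = 4/18 = (1/18)*4 = 2/9 ≈ 0.22222)
Z² = (2/9)² = 4/81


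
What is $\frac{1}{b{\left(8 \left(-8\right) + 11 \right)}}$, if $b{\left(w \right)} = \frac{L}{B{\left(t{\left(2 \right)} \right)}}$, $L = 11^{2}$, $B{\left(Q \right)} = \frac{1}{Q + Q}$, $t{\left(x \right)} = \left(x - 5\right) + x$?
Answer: $- \frac{1}{242} \approx -0.0041322$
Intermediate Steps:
$t{\left(x \right)} = -5 + 2 x$ ($t{\left(x \right)} = \left(-5 + x\right) + x = -5 + 2 x$)
$B{\left(Q \right)} = \frac{1}{2 Q}$
$L = 121$
$b{\left(w \right)} = -242$ ($b{\left(w \right)} = \frac{121}{\frac{1}{2} \frac{1}{-5 + 2 \cdot 2}} = \frac{121}{\frac{1}{2} \frac{1}{-5 + 4}} = \frac{121}{\frac{1}{2} \frac{1}{-1}} = \frac{121}{\frac{1}{2} \left(-1\right)} = \frac{121}{- \frac{1}{2}} = 121 \left(-2\right) = -242$)
$\frac{1}{b{\left(8 \left(-8\right) + 11 \right)}} = \frac{1}{-242} = - \frac{1}{242}$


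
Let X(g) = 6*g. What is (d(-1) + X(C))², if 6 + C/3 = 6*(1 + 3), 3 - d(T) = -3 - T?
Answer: 108241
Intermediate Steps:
d(T) = 6 + T (d(T) = 3 - (-3 - T) = 3 + (3 + T) = 6 + T)
C = 54 (C = -18 + 3*(6*(1 + 3)) = -18 + 3*(6*4) = -18 + 3*24 = -18 + 72 = 54)
(d(-1) + X(C))² = ((6 - 1) + 6*54)² = (5 + 324)² = 329² = 108241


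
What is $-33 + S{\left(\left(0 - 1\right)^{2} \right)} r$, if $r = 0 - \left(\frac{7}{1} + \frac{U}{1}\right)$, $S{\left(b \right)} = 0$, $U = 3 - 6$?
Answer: $-33$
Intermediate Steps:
$U = -3$
$r = -4$ ($r = 0 - \left(\frac{7}{1} - \frac{3}{1}\right) = 0 - \left(7 \cdot 1 - 3\right) = 0 - \left(7 - 3\right) = 0 - 4 = -4$)
$-33 + S{\left(\left(0 - 1\right)^{2} \right)} r = -33 + 0 \left(-4\right) = -33 + 0 = -33$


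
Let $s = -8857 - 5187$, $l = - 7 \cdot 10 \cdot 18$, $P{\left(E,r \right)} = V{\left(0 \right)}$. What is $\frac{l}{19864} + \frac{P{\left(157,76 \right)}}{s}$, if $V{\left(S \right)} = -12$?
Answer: $- \frac{1091067}{17435626} \approx -0.062577$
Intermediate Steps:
$P{\left(E,r \right)} = -12$
$l = -1260$ ($l = \left(-7\right) 180 = -1260$)
$s = -14044$ ($s = -8857 - 5187 = -14044$)
$\frac{l}{19864} + \frac{P{\left(157,76 \right)}}{s} = - \frac{1260}{19864} - \frac{12}{-14044} = \left(-1260\right) \frac{1}{19864} - - \frac{3}{3511} = - \frac{315}{4966} + \frac{3}{3511} = - \frac{1091067}{17435626}$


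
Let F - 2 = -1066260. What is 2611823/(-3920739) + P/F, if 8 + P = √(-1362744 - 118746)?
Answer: -1392422901211/2090259662331 - 9*I*√18290/1066258 ≈ -0.66615 - 0.0011415*I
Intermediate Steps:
F = -1066258 (F = 2 - 1066260 = -1066258)
P = -8 + 9*I*√18290 (P = -8 + √(-1362744 - 118746) = -8 + √(-1481490) = -8 + 9*I*√18290 ≈ -8.0 + 1217.2*I)
2611823/(-3920739) + P/F = 2611823/(-3920739) + (-8 + 9*I*√18290)/(-1066258) = 2611823*(-1/3920739) + (-8 + 9*I*√18290)*(-1/1066258) = -2611823/3920739 + (4/533129 - 9*I*√18290/1066258) = -1392422901211/2090259662331 - 9*I*√18290/1066258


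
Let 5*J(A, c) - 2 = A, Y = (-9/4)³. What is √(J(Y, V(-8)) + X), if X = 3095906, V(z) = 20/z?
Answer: 3*√550382955/40 ≈ 1759.5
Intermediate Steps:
Y = -729/64 (Y = (-9*¼)³ = (-9/4)³ = -729/64 ≈ -11.391)
J(A, c) = ⅖ + A/5
√(J(Y, V(-8)) + X) = √((⅖ + (⅕)*(-729/64)) + 3095906) = √((⅖ - 729/320) + 3095906) = √(-601/320 + 3095906) = √(990689319/320) = 3*√550382955/40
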